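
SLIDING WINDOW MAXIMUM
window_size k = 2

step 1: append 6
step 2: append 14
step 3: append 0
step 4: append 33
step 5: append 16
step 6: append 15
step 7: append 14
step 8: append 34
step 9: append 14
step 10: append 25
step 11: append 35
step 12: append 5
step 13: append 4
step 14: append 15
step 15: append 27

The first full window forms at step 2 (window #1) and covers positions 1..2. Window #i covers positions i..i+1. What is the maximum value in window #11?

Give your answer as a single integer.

Answer: 35

Derivation:
step 1: append 6 -> window=[6] (not full yet)
step 2: append 14 -> window=[6, 14] -> max=14
step 3: append 0 -> window=[14, 0] -> max=14
step 4: append 33 -> window=[0, 33] -> max=33
step 5: append 16 -> window=[33, 16] -> max=33
step 6: append 15 -> window=[16, 15] -> max=16
step 7: append 14 -> window=[15, 14] -> max=15
step 8: append 34 -> window=[14, 34] -> max=34
step 9: append 14 -> window=[34, 14] -> max=34
step 10: append 25 -> window=[14, 25] -> max=25
step 11: append 35 -> window=[25, 35] -> max=35
step 12: append 5 -> window=[35, 5] -> max=35
Window #11 max = 35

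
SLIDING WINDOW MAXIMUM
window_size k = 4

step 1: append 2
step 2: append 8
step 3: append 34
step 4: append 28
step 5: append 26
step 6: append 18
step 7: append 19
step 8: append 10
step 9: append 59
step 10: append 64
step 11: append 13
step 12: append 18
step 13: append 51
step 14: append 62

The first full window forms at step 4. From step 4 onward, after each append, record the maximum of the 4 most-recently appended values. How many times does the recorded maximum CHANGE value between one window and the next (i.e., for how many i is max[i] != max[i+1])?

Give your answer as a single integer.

Answer: 5

Derivation:
step 1: append 2 -> window=[2] (not full yet)
step 2: append 8 -> window=[2, 8] (not full yet)
step 3: append 34 -> window=[2, 8, 34] (not full yet)
step 4: append 28 -> window=[2, 8, 34, 28] -> max=34
step 5: append 26 -> window=[8, 34, 28, 26] -> max=34
step 6: append 18 -> window=[34, 28, 26, 18] -> max=34
step 7: append 19 -> window=[28, 26, 18, 19] -> max=28
step 8: append 10 -> window=[26, 18, 19, 10] -> max=26
step 9: append 59 -> window=[18, 19, 10, 59] -> max=59
step 10: append 64 -> window=[19, 10, 59, 64] -> max=64
step 11: append 13 -> window=[10, 59, 64, 13] -> max=64
step 12: append 18 -> window=[59, 64, 13, 18] -> max=64
step 13: append 51 -> window=[64, 13, 18, 51] -> max=64
step 14: append 62 -> window=[13, 18, 51, 62] -> max=62
Recorded maximums: 34 34 34 28 26 59 64 64 64 64 62
Changes between consecutive maximums: 5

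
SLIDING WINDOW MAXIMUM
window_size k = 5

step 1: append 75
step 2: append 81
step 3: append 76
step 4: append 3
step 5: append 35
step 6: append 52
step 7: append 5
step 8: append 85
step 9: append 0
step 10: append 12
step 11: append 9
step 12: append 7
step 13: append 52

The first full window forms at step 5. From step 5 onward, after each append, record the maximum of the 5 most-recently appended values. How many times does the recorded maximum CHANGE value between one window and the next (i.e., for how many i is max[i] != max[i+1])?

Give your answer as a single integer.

Answer: 3

Derivation:
step 1: append 75 -> window=[75] (not full yet)
step 2: append 81 -> window=[75, 81] (not full yet)
step 3: append 76 -> window=[75, 81, 76] (not full yet)
step 4: append 3 -> window=[75, 81, 76, 3] (not full yet)
step 5: append 35 -> window=[75, 81, 76, 3, 35] -> max=81
step 6: append 52 -> window=[81, 76, 3, 35, 52] -> max=81
step 7: append 5 -> window=[76, 3, 35, 52, 5] -> max=76
step 8: append 85 -> window=[3, 35, 52, 5, 85] -> max=85
step 9: append 0 -> window=[35, 52, 5, 85, 0] -> max=85
step 10: append 12 -> window=[52, 5, 85, 0, 12] -> max=85
step 11: append 9 -> window=[5, 85, 0, 12, 9] -> max=85
step 12: append 7 -> window=[85, 0, 12, 9, 7] -> max=85
step 13: append 52 -> window=[0, 12, 9, 7, 52] -> max=52
Recorded maximums: 81 81 76 85 85 85 85 85 52
Changes between consecutive maximums: 3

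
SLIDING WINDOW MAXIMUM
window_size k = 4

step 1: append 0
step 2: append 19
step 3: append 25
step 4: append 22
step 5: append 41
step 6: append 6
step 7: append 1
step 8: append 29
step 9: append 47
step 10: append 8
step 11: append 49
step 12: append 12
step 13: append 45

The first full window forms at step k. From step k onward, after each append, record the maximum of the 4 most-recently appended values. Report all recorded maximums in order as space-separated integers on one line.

Answer: 25 41 41 41 41 47 47 49 49 49

Derivation:
step 1: append 0 -> window=[0] (not full yet)
step 2: append 19 -> window=[0, 19] (not full yet)
step 3: append 25 -> window=[0, 19, 25] (not full yet)
step 4: append 22 -> window=[0, 19, 25, 22] -> max=25
step 5: append 41 -> window=[19, 25, 22, 41] -> max=41
step 6: append 6 -> window=[25, 22, 41, 6] -> max=41
step 7: append 1 -> window=[22, 41, 6, 1] -> max=41
step 8: append 29 -> window=[41, 6, 1, 29] -> max=41
step 9: append 47 -> window=[6, 1, 29, 47] -> max=47
step 10: append 8 -> window=[1, 29, 47, 8] -> max=47
step 11: append 49 -> window=[29, 47, 8, 49] -> max=49
step 12: append 12 -> window=[47, 8, 49, 12] -> max=49
step 13: append 45 -> window=[8, 49, 12, 45] -> max=49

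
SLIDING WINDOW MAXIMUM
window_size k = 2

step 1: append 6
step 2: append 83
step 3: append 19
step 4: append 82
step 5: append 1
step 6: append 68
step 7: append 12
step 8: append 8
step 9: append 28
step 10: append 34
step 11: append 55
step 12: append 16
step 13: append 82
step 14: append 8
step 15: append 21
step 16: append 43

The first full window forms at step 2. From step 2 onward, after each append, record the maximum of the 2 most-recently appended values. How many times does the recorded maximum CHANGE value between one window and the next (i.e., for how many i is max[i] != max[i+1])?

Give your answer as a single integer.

step 1: append 6 -> window=[6] (not full yet)
step 2: append 83 -> window=[6, 83] -> max=83
step 3: append 19 -> window=[83, 19] -> max=83
step 4: append 82 -> window=[19, 82] -> max=82
step 5: append 1 -> window=[82, 1] -> max=82
step 6: append 68 -> window=[1, 68] -> max=68
step 7: append 12 -> window=[68, 12] -> max=68
step 8: append 8 -> window=[12, 8] -> max=12
step 9: append 28 -> window=[8, 28] -> max=28
step 10: append 34 -> window=[28, 34] -> max=34
step 11: append 55 -> window=[34, 55] -> max=55
step 12: append 16 -> window=[55, 16] -> max=55
step 13: append 82 -> window=[16, 82] -> max=82
step 14: append 8 -> window=[82, 8] -> max=82
step 15: append 21 -> window=[8, 21] -> max=21
step 16: append 43 -> window=[21, 43] -> max=43
Recorded maximums: 83 83 82 82 68 68 12 28 34 55 55 82 82 21 43
Changes between consecutive maximums: 9

Answer: 9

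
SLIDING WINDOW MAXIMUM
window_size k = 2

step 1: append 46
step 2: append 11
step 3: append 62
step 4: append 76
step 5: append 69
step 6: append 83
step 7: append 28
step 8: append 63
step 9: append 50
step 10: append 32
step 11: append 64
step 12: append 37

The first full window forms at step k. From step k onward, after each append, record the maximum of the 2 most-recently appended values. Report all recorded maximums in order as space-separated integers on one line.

Answer: 46 62 76 76 83 83 63 63 50 64 64

Derivation:
step 1: append 46 -> window=[46] (not full yet)
step 2: append 11 -> window=[46, 11] -> max=46
step 3: append 62 -> window=[11, 62] -> max=62
step 4: append 76 -> window=[62, 76] -> max=76
step 5: append 69 -> window=[76, 69] -> max=76
step 6: append 83 -> window=[69, 83] -> max=83
step 7: append 28 -> window=[83, 28] -> max=83
step 8: append 63 -> window=[28, 63] -> max=63
step 9: append 50 -> window=[63, 50] -> max=63
step 10: append 32 -> window=[50, 32] -> max=50
step 11: append 64 -> window=[32, 64] -> max=64
step 12: append 37 -> window=[64, 37] -> max=64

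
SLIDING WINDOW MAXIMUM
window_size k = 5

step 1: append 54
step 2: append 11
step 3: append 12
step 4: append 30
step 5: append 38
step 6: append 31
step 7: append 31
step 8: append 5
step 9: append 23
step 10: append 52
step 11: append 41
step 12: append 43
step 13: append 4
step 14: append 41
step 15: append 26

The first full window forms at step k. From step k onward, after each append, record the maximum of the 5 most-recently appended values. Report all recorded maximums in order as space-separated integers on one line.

step 1: append 54 -> window=[54] (not full yet)
step 2: append 11 -> window=[54, 11] (not full yet)
step 3: append 12 -> window=[54, 11, 12] (not full yet)
step 4: append 30 -> window=[54, 11, 12, 30] (not full yet)
step 5: append 38 -> window=[54, 11, 12, 30, 38] -> max=54
step 6: append 31 -> window=[11, 12, 30, 38, 31] -> max=38
step 7: append 31 -> window=[12, 30, 38, 31, 31] -> max=38
step 8: append 5 -> window=[30, 38, 31, 31, 5] -> max=38
step 9: append 23 -> window=[38, 31, 31, 5, 23] -> max=38
step 10: append 52 -> window=[31, 31, 5, 23, 52] -> max=52
step 11: append 41 -> window=[31, 5, 23, 52, 41] -> max=52
step 12: append 43 -> window=[5, 23, 52, 41, 43] -> max=52
step 13: append 4 -> window=[23, 52, 41, 43, 4] -> max=52
step 14: append 41 -> window=[52, 41, 43, 4, 41] -> max=52
step 15: append 26 -> window=[41, 43, 4, 41, 26] -> max=43

Answer: 54 38 38 38 38 52 52 52 52 52 43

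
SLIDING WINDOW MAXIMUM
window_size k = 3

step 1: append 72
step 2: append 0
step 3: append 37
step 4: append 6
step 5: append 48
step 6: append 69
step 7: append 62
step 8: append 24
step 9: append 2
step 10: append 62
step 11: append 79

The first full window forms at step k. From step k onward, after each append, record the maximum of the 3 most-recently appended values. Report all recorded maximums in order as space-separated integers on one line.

step 1: append 72 -> window=[72] (not full yet)
step 2: append 0 -> window=[72, 0] (not full yet)
step 3: append 37 -> window=[72, 0, 37] -> max=72
step 4: append 6 -> window=[0, 37, 6] -> max=37
step 5: append 48 -> window=[37, 6, 48] -> max=48
step 6: append 69 -> window=[6, 48, 69] -> max=69
step 7: append 62 -> window=[48, 69, 62] -> max=69
step 8: append 24 -> window=[69, 62, 24] -> max=69
step 9: append 2 -> window=[62, 24, 2] -> max=62
step 10: append 62 -> window=[24, 2, 62] -> max=62
step 11: append 79 -> window=[2, 62, 79] -> max=79

Answer: 72 37 48 69 69 69 62 62 79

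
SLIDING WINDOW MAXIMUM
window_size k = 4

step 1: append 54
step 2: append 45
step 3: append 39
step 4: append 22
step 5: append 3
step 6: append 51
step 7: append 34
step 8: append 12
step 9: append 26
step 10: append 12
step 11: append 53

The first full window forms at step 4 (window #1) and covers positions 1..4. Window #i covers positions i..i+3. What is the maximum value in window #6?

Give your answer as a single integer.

step 1: append 54 -> window=[54] (not full yet)
step 2: append 45 -> window=[54, 45] (not full yet)
step 3: append 39 -> window=[54, 45, 39] (not full yet)
step 4: append 22 -> window=[54, 45, 39, 22] -> max=54
step 5: append 3 -> window=[45, 39, 22, 3] -> max=45
step 6: append 51 -> window=[39, 22, 3, 51] -> max=51
step 7: append 34 -> window=[22, 3, 51, 34] -> max=51
step 8: append 12 -> window=[3, 51, 34, 12] -> max=51
step 9: append 26 -> window=[51, 34, 12, 26] -> max=51
Window #6 max = 51

Answer: 51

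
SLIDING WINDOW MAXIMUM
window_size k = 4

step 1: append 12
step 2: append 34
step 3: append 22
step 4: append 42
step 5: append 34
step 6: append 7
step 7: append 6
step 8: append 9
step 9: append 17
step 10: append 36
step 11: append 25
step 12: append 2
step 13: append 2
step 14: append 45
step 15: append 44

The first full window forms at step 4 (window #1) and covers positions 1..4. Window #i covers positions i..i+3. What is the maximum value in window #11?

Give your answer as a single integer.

Answer: 45

Derivation:
step 1: append 12 -> window=[12] (not full yet)
step 2: append 34 -> window=[12, 34] (not full yet)
step 3: append 22 -> window=[12, 34, 22] (not full yet)
step 4: append 42 -> window=[12, 34, 22, 42] -> max=42
step 5: append 34 -> window=[34, 22, 42, 34] -> max=42
step 6: append 7 -> window=[22, 42, 34, 7] -> max=42
step 7: append 6 -> window=[42, 34, 7, 6] -> max=42
step 8: append 9 -> window=[34, 7, 6, 9] -> max=34
step 9: append 17 -> window=[7, 6, 9, 17] -> max=17
step 10: append 36 -> window=[6, 9, 17, 36] -> max=36
step 11: append 25 -> window=[9, 17, 36, 25] -> max=36
step 12: append 2 -> window=[17, 36, 25, 2] -> max=36
step 13: append 2 -> window=[36, 25, 2, 2] -> max=36
step 14: append 45 -> window=[25, 2, 2, 45] -> max=45
Window #11 max = 45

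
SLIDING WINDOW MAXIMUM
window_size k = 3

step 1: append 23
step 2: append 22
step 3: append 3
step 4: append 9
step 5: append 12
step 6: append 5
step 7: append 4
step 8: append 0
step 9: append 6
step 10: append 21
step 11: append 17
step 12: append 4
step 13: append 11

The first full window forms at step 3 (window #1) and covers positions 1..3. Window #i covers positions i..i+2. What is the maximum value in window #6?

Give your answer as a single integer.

Answer: 5

Derivation:
step 1: append 23 -> window=[23] (not full yet)
step 2: append 22 -> window=[23, 22] (not full yet)
step 3: append 3 -> window=[23, 22, 3] -> max=23
step 4: append 9 -> window=[22, 3, 9] -> max=22
step 5: append 12 -> window=[3, 9, 12] -> max=12
step 6: append 5 -> window=[9, 12, 5] -> max=12
step 7: append 4 -> window=[12, 5, 4] -> max=12
step 8: append 0 -> window=[5, 4, 0] -> max=5
Window #6 max = 5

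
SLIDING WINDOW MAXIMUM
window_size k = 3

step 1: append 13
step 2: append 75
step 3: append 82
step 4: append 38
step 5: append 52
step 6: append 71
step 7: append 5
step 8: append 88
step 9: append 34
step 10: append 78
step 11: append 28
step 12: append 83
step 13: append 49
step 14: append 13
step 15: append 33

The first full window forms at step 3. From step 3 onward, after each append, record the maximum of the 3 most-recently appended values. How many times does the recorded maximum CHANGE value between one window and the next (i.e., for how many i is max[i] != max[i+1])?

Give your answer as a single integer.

Answer: 5

Derivation:
step 1: append 13 -> window=[13] (not full yet)
step 2: append 75 -> window=[13, 75] (not full yet)
step 3: append 82 -> window=[13, 75, 82] -> max=82
step 4: append 38 -> window=[75, 82, 38] -> max=82
step 5: append 52 -> window=[82, 38, 52] -> max=82
step 6: append 71 -> window=[38, 52, 71] -> max=71
step 7: append 5 -> window=[52, 71, 5] -> max=71
step 8: append 88 -> window=[71, 5, 88] -> max=88
step 9: append 34 -> window=[5, 88, 34] -> max=88
step 10: append 78 -> window=[88, 34, 78] -> max=88
step 11: append 28 -> window=[34, 78, 28] -> max=78
step 12: append 83 -> window=[78, 28, 83] -> max=83
step 13: append 49 -> window=[28, 83, 49] -> max=83
step 14: append 13 -> window=[83, 49, 13] -> max=83
step 15: append 33 -> window=[49, 13, 33] -> max=49
Recorded maximums: 82 82 82 71 71 88 88 88 78 83 83 83 49
Changes between consecutive maximums: 5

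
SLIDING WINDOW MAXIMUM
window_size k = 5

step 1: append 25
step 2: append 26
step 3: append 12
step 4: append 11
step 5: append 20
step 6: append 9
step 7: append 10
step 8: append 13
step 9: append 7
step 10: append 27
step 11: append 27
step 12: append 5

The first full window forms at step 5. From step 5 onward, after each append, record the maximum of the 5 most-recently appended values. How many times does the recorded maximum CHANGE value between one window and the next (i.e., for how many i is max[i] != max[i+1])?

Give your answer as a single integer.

Answer: 2

Derivation:
step 1: append 25 -> window=[25] (not full yet)
step 2: append 26 -> window=[25, 26] (not full yet)
step 3: append 12 -> window=[25, 26, 12] (not full yet)
step 4: append 11 -> window=[25, 26, 12, 11] (not full yet)
step 5: append 20 -> window=[25, 26, 12, 11, 20] -> max=26
step 6: append 9 -> window=[26, 12, 11, 20, 9] -> max=26
step 7: append 10 -> window=[12, 11, 20, 9, 10] -> max=20
step 8: append 13 -> window=[11, 20, 9, 10, 13] -> max=20
step 9: append 7 -> window=[20, 9, 10, 13, 7] -> max=20
step 10: append 27 -> window=[9, 10, 13, 7, 27] -> max=27
step 11: append 27 -> window=[10, 13, 7, 27, 27] -> max=27
step 12: append 5 -> window=[13, 7, 27, 27, 5] -> max=27
Recorded maximums: 26 26 20 20 20 27 27 27
Changes between consecutive maximums: 2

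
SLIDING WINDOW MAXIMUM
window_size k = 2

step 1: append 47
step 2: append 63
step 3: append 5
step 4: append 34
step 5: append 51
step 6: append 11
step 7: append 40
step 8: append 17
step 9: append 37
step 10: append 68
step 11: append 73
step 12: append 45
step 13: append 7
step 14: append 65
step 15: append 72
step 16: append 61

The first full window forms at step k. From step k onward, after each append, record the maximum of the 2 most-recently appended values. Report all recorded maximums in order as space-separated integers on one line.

Answer: 63 63 34 51 51 40 40 37 68 73 73 45 65 72 72

Derivation:
step 1: append 47 -> window=[47] (not full yet)
step 2: append 63 -> window=[47, 63] -> max=63
step 3: append 5 -> window=[63, 5] -> max=63
step 4: append 34 -> window=[5, 34] -> max=34
step 5: append 51 -> window=[34, 51] -> max=51
step 6: append 11 -> window=[51, 11] -> max=51
step 7: append 40 -> window=[11, 40] -> max=40
step 8: append 17 -> window=[40, 17] -> max=40
step 9: append 37 -> window=[17, 37] -> max=37
step 10: append 68 -> window=[37, 68] -> max=68
step 11: append 73 -> window=[68, 73] -> max=73
step 12: append 45 -> window=[73, 45] -> max=73
step 13: append 7 -> window=[45, 7] -> max=45
step 14: append 65 -> window=[7, 65] -> max=65
step 15: append 72 -> window=[65, 72] -> max=72
step 16: append 61 -> window=[72, 61] -> max=72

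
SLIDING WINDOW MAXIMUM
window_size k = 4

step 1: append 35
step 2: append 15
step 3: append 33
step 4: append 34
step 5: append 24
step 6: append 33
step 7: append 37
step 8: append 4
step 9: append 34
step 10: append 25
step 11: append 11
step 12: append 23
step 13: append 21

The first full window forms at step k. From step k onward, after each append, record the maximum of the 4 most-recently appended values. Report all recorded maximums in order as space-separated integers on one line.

step 1: append 35 -> window=[35] (not full yet)
step 2: append 15 -> window=[35, 15] (not full yet)
step 3: append 33 -> window=[35, 15, 33] (not full yet)
step 4: append 34 -> window=[35, 15, 33, 34] -> max=35
step 5: append 24 -> window=[15, 33, 34, 24] -> max=34
step 6: append 33 -> window=[33, 34, 24, 33] -> max=34
step 7: append 37 -> window=[34, 24, 33, 37] -> max=37
step 8: append 4 -> window=[24, 33, 37, 4] -> max=37
step 9: append 34 -> window=[33, 37, 4, 34] -> max=37
step 10: append 25 -> window=[37, 4, 34, 25] -> max=37
step 11: append 11 -> window=[4, 34, 25, 11] -> max=34
step 12: append 23 -> window=[34, 25, 11, 23] -> max=34
step 13: append 21 -> window=[25, 11, 23, 21] -> max=25

Answer: 35 34 34 37 37 37 37 34 34 25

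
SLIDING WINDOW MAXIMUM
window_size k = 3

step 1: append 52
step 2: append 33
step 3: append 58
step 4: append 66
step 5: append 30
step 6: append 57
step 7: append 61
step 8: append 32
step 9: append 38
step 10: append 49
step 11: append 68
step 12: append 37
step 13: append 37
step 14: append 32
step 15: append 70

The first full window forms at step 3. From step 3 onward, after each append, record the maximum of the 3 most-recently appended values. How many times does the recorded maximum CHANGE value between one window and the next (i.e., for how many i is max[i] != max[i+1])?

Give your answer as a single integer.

Answer: 6

Derivation:
step 1: append 52 -> window=[52] (not full yet)
step 2: append 33 -> window=[52, 33] (not full yet)
step 3: append 58 -> window=[52, 33, 58] -> max=58
step 4: append 66 -> window=[33, 58, 66] -> max=66
step 5: append 30 -> window=[58, 66, 30] -> max=66
step 6: append 57 -> window=[66, 30, 57] -> max=66
step 7: append 61 -> window=[30, 57, 61] -> max=61
step 8: append 32 -> window=[57, 61, 32] -> max=61
step 9: append 38 -> window=[61, 32, 38] -> max=61
step 10: append 49 -> window=[32, 38, 49] -> max=49
step 11: append 68 -> window=[38, 49, 68] -> max=68
step 12: append 37 -> window=[49, 68, 37] -> max=68
step 13: append 37 -> window=[68, 37, 37] -> max=68
step 14: append 32 -> window=[37, 37, 32] -> max=37
step 15: append 70 -> window=[37, 32, 70] -> max=70
Recorded maximums: 58 66 66 66 61 61 61 49 68 68 68 37 70
Changes between consecutive maximums: 6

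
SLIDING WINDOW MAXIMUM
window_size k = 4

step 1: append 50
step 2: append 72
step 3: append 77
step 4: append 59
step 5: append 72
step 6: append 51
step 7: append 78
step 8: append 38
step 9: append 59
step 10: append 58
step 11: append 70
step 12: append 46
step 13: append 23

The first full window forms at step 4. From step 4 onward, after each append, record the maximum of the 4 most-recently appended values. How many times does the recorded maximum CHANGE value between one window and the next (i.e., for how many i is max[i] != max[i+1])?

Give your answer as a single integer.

Answer: 2

Derivation:
step 1: append 50 -> window=[50] (not full yet)
step 2: append 72 -> window=[50, 72] (not full yet)
step 3: append 77 -> window=[50, 72, 77] (not full yet)
step 4: append 59 -> window=[50, 72, 77, 59] -> max=77
step 5: append 72 -> window=[72, 77, 59, 72] -> max=77
step 6: append 51 -> window=[77, 59, 72, 51] -> max=77
step 7: append 78 -> window=[59, 72, 51, 78] -> max=78
step 8: append 38 -> window=[72, 51, 78, 38] -> max=78
step 9: append 59 -> window=[51, 78, 38, 59] -> max=78
step 10: append 58 -> window=[78, 38, 59, 58] -> max=78
step 11: append 70 -> window=[38, 59, 58, 70] -> max=70
step 12: append 46 -> window=[59, 58, 70, 46] -> max=70
step 13: append 23 -> window=[58, 70, 46, 23] -> max=70
Recorded maximums: 77 77 77 78 78 78 78 70 70 70
Changes between consecutive maximums: 2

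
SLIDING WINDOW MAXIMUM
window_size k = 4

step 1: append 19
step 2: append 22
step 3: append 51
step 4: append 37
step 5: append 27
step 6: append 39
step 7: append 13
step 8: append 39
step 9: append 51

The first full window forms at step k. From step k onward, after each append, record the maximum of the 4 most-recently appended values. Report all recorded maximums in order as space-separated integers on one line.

Answer: 51 51 51 39 39 51

Derivation:
step 1: append 19 -> window=[19] (not full yet)
step 2: append 22 -> window=[19, 22] (not full yet)
step 3: append 51 -> window=[19, 22, 51] (not full yet)
step 4: append 37 -> window=[19, 22, 51, 37] -> max=51
step 5: append 27 -> window=[22, 51, 37, 27] -> max=51
step 6: append 39 -> window=[51, 37, 27, 39] -> max=51
step 7: append 13 -> window=[37, 27, 39, 13] -> max=39
step 8: append 39 -> window=[27, 39, 13, 39] -> max=39
step 9: append 51 -> window=[39, 13, 39, 51] -> max=51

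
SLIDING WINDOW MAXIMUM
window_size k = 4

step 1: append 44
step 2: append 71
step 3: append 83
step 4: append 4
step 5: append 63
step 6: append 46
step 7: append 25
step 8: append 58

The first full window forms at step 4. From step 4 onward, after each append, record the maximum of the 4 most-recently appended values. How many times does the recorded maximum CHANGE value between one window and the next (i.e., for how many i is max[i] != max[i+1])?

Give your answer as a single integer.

Answer: 1

Derivation:
step 1: append 44 -> window=[44] (not full yet)
step 2: append 71 -> window=[44, 71] (not full yet)
step 3: append 83 -> window=[44, 71, 83] (not full yet)
step 4: append 4 -> window=[44, 71, 83, 4] -> max=83
step 5: append 63 -> window=[71, 83, 4, 63] -> max=83
step 6: append 46 -> window=[83, 4, 63, 46] -> max=83
step 7: append 25 -> window=[4, 63, 46, 25] -> max=63
step 8: append 58 -> window=[63, 46, 25, 58] -> max=63
Recorded maximums: 83 83 83 63 63
Changes between consecutive maximums: 1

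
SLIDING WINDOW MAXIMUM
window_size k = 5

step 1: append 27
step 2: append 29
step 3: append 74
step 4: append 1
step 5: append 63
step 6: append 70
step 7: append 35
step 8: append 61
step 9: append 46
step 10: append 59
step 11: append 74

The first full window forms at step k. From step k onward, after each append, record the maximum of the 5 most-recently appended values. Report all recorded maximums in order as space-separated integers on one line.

Answer: 74 74 74 70 70 70 74

Derivation:
step 1: append 27 -> window=[27] (not full yet)
step 2: append 29 -> window=[27, 29] (not full yet)
step 3: append 74 -> window=[27, 29, 74] (not full yet)
step 4: append 1 -> window=[27, 29, 74, 1] (not full yet)
step 5: append 63 -> window=[27, 29, 74, 1, 63] -> max=74
step 6: append 70 -> window=[29, 74, 1, 63, 70] -> max=74
step 7: append 35 -> window=[74, 1, 63, 70, 35] -> max=74
step 8: append 61 -> window=[1, 63, 70, 35, 61] -> max=70
step 9: append 46 -> window=[63, 70, 35, 61, 46] -> max=70
step 10: append 59 -> window=[70, 35, 61, 46, 59] -> max=70
step 11: append 74 -> window=[35, 61, 46, 59, 74] -> max=74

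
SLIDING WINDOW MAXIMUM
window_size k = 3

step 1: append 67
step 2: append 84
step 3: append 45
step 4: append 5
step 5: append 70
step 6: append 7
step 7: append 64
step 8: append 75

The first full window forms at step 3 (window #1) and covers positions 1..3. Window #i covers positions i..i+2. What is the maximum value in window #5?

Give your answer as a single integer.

step 1: append 67 -> window=[67] (not full yet)
step 2: append 84 -> window=[67, 84] (not full yet)
step 3: append 45 -> window=[67, 84, 45] -> max=84
step 4: append 5 -> window=[84, 45, 5] -> max=84
step 5: append 70 -> window=[45, 5, 70] -> max=70
step 6: append 7 -> window=[5, 70, 7] -> max=70
step 7: append 64 -> window=[70, 7, 64] -> max=70
Window #5 max = 70

Answer: 70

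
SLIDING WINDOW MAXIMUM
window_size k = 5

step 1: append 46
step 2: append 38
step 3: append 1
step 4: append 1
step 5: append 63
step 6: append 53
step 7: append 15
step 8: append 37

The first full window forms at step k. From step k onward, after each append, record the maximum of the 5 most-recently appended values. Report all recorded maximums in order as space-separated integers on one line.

Answer: 63 63 63 63

Derivation:
step 1: append 46 -> window=[46] (not full yet)
step 2: append 38 -> window=[46, 38] (not full yet)
step 3: append 1 -> window=[46, 38, 1] (not full yet)
step 4: append 1 -> window=[46, 38, 1, 1] (not full yet)
step 5: append 63 -> window=[46, 38, 1, 1, 63] -> max=63
step 6: append 53 -> window=[38, 1, 1, 63, 53] -> max=63
step 7: append 15 -> window=[1, 1, 63, 53, 15] -> max=63
step 8: append 37 -> window=[1, 63, 53, 15, 37] -> max=63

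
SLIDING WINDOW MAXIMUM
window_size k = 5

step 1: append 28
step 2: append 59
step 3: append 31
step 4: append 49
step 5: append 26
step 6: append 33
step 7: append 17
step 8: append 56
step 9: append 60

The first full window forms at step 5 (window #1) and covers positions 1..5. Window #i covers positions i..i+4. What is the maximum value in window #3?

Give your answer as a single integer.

Answer: 49

Derivation:
step 1: append 28 -> window=[28] (not full yet)
step 2: append 59 -> window=[28, 59] (not full yet)
step 3: append 31 -> window=[28, 59, 31] (not full yet)
step 4: append 49 -> window=[28, 59, 31, 49] (not full yet)
step 5: append 26 -> window=[28, 59, 31, 49, 26] -> max=59
step 6: append 33 -> window=[59, 31, 49, 26, 33] -> max=59
step 7: append 17 -> window=[31, 49, 26, 33, 17] -> max=49
Window #3 max = 49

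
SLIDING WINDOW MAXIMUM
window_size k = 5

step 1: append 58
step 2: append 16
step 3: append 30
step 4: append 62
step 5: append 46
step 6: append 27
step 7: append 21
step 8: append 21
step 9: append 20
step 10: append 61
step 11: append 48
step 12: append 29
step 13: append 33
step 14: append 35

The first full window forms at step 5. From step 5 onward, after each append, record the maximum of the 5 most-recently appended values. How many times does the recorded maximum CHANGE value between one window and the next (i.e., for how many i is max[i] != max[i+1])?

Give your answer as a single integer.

step 1: append 58 -> window=[58] (not full yet)
step 2: append 16 -> window=[58, 16] (not full yet)
step 3: append 30 -> window=[58, 16, 30] (not full yet)
step 4: append 62 -> window=[58, 16, 30, 62] (not full yet)
step 5: append 46 -> window=[58, 16, 30, 62, 46] -> max=62
step 6: append 27 -> window=[16, 30, 62, 46, 27] -> max=62
step 7: append 21 -> window=[30, 62, 46, 27, 21] -> max=62
step 8: append 21 -> window=[62, 46, 27, 21, 21] -> max=62
step 9: append 20 -> window=[46, 27, 21, 21, 20] -> max=46
step 10: append 61 -> window=[27, 21, 21, 20, 61] -> max=61
step 11: append 48 -> window=[21, 21, 20, 61, 48] -> max=61
step 12: append 29 -> window=[21, 20, 61, 48, 29] -> max=61
step 13: append 33 -> window=[20, 61, 48, 29, 33] -> max=61
step 14: append 35 -> window=[61, 48, 29, 33, 35] -> max=61
Recorded maximums: 62 62 62 62 46 61 61 61 61 61
Changes between consecutive maximums: 2

Answer: 2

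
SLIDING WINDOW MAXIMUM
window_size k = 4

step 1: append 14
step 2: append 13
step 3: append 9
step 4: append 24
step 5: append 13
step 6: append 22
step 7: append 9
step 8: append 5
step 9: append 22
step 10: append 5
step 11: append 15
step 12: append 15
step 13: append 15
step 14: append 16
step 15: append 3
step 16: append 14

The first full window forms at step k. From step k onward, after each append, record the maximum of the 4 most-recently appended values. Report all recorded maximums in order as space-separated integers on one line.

Answer: 24 24 24 24 22 22 22 22 22 15 16 16 16

Derivation:
step 1: append 14 -> window=[14] (not full yet)
step 2: append 13 -> window=[14, 13] (not full yet)
step 3: append 9 -> window=[14, 13, 9] (not full yet)
step 4: append 24 -> window=[14, 13, 9, 24] -> max=24
step 5: append 13 -> window=[13, 9, 24, 13] -> max=24
step 6: append 22 -> window=[9, 24, 13, 22] -> max=24
step 7: append 9 -> window=[24, 13, 22, 9] -> max=24
step 8: append 5 -> window=[13, 22, 9, 5] -> max=22
step 9: append 22 -> window=[22, 9, 5, 22] -> max=22
step 10: append 5 -> window=[9, 5, 22, 5] -> max=22
step 11: append 15 -> window=[5, 22, 5, 15] -> max=22
step 12: append 15 -> window=[22, 5, 15, 15] -> max=22
step 13: append 15 -> window=[5, 15, 15, 15] -> max=15
step 14: append 16 -> window=[15, 15, 15, 16] -> max=16
step 15: append 3 -> window=[15, 15, 16, 3] -> max=16
step 16: append 14 -> window=[15, 16, 3, 14] -> max=16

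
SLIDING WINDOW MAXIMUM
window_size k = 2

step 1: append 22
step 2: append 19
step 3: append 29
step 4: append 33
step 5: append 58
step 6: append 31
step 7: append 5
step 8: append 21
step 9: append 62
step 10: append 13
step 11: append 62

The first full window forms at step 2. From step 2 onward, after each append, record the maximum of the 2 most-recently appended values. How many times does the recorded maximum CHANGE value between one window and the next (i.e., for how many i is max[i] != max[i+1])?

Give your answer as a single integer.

step 1: append 22 -> window=[22] (not full yet)
step 2: append 19 -> window=[22, 19] -> max=22
step 3: append 29 -> window=[19, 29] -> max=29
step 4: append 33 -> window=[29, 33] -> max=33
step 5: append 58 -> window=[33, 58] -> max=58
step 6: append 31 -> window=[58, 31] -> max=58
step 7: append 5 -> window=[31, 5] -> max=31
step 8: append 21 -> window=[5, 21] -> max=21
step 9: append 62 -> window=[21, 62] -> max=62
step 10: append 13 -> window=[62, 13] -> max=62
step 11: append 62 -> window=[13, 62] -> max=62
Recorded maximums: 22 29 33 58 58 31 21 62 62 62
Changes between consecutive maximums: 6

Answer: 6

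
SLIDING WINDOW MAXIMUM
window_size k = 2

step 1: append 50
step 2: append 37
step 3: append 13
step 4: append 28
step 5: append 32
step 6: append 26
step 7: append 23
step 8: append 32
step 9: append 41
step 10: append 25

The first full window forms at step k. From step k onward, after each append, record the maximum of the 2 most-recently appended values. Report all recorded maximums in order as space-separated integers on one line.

Answer: 50 37 28 32 32 26 32 41 41

Derivation:
step 1: append 50 -> window=[50] (not full yet)
step 2: append 37 -> window=[50, 37] -> max=50
step 3: append 13 -> window=[37, 13] -> max=37
step 4: append 28 -> window=[13, 28] -> max=28
step 5: append 32 -> window=[28, 32] -> max=32
step 6: append 26 -> window=[32, 26] -> max=32
step 7: append 23 -> window=[26, 23] -> max=26
step 8: append 32 -> window=[23, 32] -> max=32
step 9: append 41 -> window=[32, 41] -> max=41
step 10: append 25 -> window=[41, 25] -> max=41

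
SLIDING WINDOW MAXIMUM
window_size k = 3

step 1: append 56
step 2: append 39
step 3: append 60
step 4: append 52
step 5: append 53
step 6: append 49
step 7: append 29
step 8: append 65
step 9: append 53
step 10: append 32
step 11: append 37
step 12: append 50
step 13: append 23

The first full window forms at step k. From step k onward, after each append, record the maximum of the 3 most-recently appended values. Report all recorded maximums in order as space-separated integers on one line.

step 1: append 56 -> window=[56] (not full yet)
step 2: append 39 -> window=[56, 39] (not full yet)
step 3: append 60 -> window=[56, 39, 60] -> max=60
step 4: append 52 -> window=[39, 60, 52] -> max=60
step 5: append 53 -> window=[60, 52, 53] -> max=60
step 6: append 49 -> window=[52, 53, 49] -> max=53
step 7: append 29 -> window=[53, 49, 29] -> max=53
step 8: append 65 -> window=[49, 29, 65] -> max=65
step 9: append 53 -> window=[29, 65, 53] -> max=65
step 10: append 32 -> window=[65, 53, 32] -> max=65
step 11: append 37 -> window=[53, 32, 37] -> max=53
step 12: append 50 -> window=[32, 37, 50] -> max=50
step 13: append 23 -> window=[37, 50, 23] -> max=50

Answer: 60 60 60 53 53 65 65 65 53 50 50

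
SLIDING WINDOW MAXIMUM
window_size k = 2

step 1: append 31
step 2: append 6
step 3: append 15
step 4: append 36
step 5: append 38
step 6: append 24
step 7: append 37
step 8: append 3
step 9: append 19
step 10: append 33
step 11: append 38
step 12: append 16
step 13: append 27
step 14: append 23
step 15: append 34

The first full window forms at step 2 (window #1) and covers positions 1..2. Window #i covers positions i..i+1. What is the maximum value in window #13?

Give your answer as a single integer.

Answer: 27

Derivation:
step 1: append 31 -> window=[31] (not full yet)
step 2: append 6 -> window=[31, 6] -> max=31
step 3: append 15 -> window=[6, 15] -> max=15
step 4: append 36 -> window=[15, 36] -> max=36
step 5: append 38 -> window=[36, 38] -> max=38
step 6: append 24 -> window=[38, 24] -> max=38
step 7: append 37 -> window=[24, 37] -> max=37
step 8: append 3 -> window=[37, 3] -> max=37
step 9: append 19 -> window=[3, 19] -> max=19
step 10: append 33 -> window=[19, 33] -> max=33
step 11: append 38 -> window=[33, 38] -> max=38
step 12: append 16 -> window=[38, 16] -> max=38
step 13: append 27 -> window=[16, 27] -> max=27
step 14: append 23 -> window=[27, 23] -> max=27
Window #13 max = 27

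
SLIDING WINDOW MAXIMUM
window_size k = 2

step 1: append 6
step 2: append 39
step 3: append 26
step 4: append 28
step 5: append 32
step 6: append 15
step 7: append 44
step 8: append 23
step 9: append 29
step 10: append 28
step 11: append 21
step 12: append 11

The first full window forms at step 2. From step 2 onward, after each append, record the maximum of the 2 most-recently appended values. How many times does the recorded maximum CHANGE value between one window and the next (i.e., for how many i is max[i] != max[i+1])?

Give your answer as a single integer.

Answer: 6

Derivation:
step 1: append 6 -> window=[6] (not full yet)
step 2: append 39 -> window=[6, 39] -> max=39
step 3: append 26 -> window=[39, 26] -> max=39
step 4: append 28 -> window=[26, 28] -> max=28
step 5: append 32 -> window=[28, 32] -> max=32
step 6: append 15 -> window=[32, 15] -> max=32
step 7: append 44 -> window=[15, 44] -> max=44
step 8: append 23 -> window=[44, 23] -> max=44
step 9: append 29 -> window=[23, 29] -> max=29
step 10: append 28 -> window=[29, 28] -> max=29
step 11: append 21 -> window=[28, 21] -> max=28
step 12: append 11 -> window=[21, 11] -> max=21
Recorded maximums: 39 39 28 32 32 44 44 29 29 28 21
Changes between consecutive maximums: 6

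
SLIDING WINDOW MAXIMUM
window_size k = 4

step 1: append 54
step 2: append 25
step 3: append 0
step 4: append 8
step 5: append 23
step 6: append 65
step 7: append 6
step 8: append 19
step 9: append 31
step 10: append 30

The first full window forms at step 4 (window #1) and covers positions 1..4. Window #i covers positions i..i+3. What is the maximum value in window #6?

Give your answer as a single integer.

Answer: 65

Derivation:
step 1: append 54 -> window=[54] (not full yet)
step 2: append 25 -> window=[54, 25] (not full yet)
step 3: append 0 -> window=[54, 25, 0] (not full yet)
step 4: append 8 -> window=[54, 25, 0, 8] -> max=54
step 5: append 23 -> window=[25, 0, 8, 23] -> max=25
step 6: append 65 -> window=[0, 8, 23, 65] -> max=65
step 7: append 6 -> window=[8, 23, 65, 6] -> max=65
step 8: append 19 -> window=[23, 65, 6, 19] -> max=65
step 9: append 31 -> window=[65, 6, 19, 31] -> max=65
Window #6 max = 65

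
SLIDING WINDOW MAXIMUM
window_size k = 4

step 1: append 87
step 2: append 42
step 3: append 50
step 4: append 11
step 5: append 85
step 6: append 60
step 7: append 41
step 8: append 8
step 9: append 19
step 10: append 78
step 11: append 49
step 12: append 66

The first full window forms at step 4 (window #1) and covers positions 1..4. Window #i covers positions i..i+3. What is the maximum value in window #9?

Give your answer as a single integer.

Answer: 78

Derivation:
step 1: append 87 -> window=[87] (not full yet)
step 2: append 42 -> window=[87, 42] (not full yet)
step 3: append 50 -> window=[87, 42, 50] (not full yet)
step 4: append 11 -> window=[87, 42, 50, 11] -> max=87
step 5: append 85 -> window=[42, 50, 11, 85] -> max=85
step 6: append 60 -> window=[50, 11, 85, 60] -> max=85
step 7: append 41 -> window=[11, 85, 60, 41] -> max=85
step 8: append 8 -> window=[85, 60, 41, 8] -> max=85
step 9: append 19 -> window=[60, 41, 8, 19] -> max=60
step 10: append 78 -> window=[41, 8, 19, 78] -> max=78
step 11: append 49 -> window=[8, 19, 78, 49] -> max=78
step 12: append 66 -> window=[19, 78, 49, 66] -> max=78
Window #9 max = 78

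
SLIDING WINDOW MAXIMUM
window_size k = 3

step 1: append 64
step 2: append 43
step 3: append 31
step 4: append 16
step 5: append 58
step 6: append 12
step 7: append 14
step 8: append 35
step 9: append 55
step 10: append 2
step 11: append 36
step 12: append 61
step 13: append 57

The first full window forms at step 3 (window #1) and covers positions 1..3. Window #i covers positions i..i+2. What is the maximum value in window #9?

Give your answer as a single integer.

Answer: 55

Derivation:
step 1: append 64 -> window=[64] (not full yet)
step 2: append 43 -> window=[64, 43] (not full yet)
step 3: append 31 -> window=[64, 43, 31] -> max=64
step 4: append 16 -> window=[43, 31, 16] -> max=43
step 5: append 58 -> window=[31, 16, 58] -> max=58
step 6: append 12 -> window=[16, 58, 12] -> max=58
step 7: append 14 -> window=[58, 12, 14] -> max=58
step 8: append 35 -> window=[12, 14, 35] -> max=35
step 9: append 55 -> window=[14, 35, 55] -> max=55
step 10: append 2 -> window=[35, 55, 2] -> max=55
step 11: append 36 -> window=[55, 2, 36] -> max=55
Window #9 max = 55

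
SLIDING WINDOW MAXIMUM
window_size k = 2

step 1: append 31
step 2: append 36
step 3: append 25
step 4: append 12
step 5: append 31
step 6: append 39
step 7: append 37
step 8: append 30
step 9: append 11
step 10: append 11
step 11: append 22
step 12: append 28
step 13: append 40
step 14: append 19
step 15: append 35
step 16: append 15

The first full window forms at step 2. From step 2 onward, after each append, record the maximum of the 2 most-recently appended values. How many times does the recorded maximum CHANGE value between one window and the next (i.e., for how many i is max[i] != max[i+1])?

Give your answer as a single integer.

Answer: 10

Derivation:
step 1: append 31 -> window=[31] (not full yet)
step 2: append 36 -> window=[31, 36] -> max=36
step 3: append 25 -> window=[36, 25] -> max=36
step 4: append 12 -> window=[25, 12] -> max=25
step 5: append 31 -> window=[12, 31] -> max=31
step 6: append 39 -> window=[31, 39] -> max=39
step 7: append 37 -> window=[39, 37] -> max=39
step 8: append 30 -> window=[37, 30] -> max=37
step 9: append 11 -> window=[30, 11] -> max=30
step 10: append 11 -> window=[11, 11] -> max=11
step 11: append 22 -> window=[11, 22] -> max=22
step 12: append 28 -> window=[22, 28] -> max=28
step 13: append 40 -> window=[28, 40] -> max=40
step 14: append 19 -> window=[40, 19] -> max=40
step 15: append 35 -> window=[19, 35] -> max=35
step 16: append 15 -> window=[35, 15] -> max=35
Recorded maximums: 36 36 25 31 39 39 37 30 11 22 28 40 40 35 35
Changes between consecutive maximums: 10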